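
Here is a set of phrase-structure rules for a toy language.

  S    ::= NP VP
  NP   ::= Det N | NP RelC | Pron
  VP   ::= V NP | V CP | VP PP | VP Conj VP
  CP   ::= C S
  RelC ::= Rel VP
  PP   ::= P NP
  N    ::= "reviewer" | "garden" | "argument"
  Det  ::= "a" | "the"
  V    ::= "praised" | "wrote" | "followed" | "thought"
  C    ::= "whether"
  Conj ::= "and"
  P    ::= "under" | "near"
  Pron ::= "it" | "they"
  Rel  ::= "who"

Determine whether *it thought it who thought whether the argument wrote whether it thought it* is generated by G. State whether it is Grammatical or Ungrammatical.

S
  NP
    Pron: it
  VP
    V: thought
    NP
      NP
        Pron: it
      RelC
        Rel: who
        VP
          V: thought
          CP
            C: whether
            S
              NP
                Det: the
                N: argument
              VP
                V: wrote
                CP
                  C: whether
                  S
                    NP
                      Pron: it
                    VP
                      V: thought
                      NP
                        Pron: it
Each bracket corresponds to one application of a listed rule, so the string is derivable from S.

Grammatical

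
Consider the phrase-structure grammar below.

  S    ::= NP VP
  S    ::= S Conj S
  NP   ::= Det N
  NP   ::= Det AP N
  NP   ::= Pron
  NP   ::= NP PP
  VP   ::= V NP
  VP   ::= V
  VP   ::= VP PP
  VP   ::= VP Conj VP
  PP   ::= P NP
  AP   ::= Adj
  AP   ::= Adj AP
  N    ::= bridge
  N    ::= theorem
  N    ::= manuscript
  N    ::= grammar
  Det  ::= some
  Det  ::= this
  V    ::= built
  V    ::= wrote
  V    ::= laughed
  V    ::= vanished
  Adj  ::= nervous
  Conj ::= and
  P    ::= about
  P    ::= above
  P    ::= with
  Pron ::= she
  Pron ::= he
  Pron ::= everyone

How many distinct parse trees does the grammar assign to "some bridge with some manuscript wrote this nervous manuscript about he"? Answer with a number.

2

The two bracketings:
[S [NP [NP [Det some] [N bridge]] [PP [P with] [NP [Det some] [N manuscript]]]] [VP [V wrote] [NP [NP [Det this] [AP [Adj nervous]] [N manuscript]] [PP [P about] [NP [Pron he]]]]]]
[S [NP [NP [Det some] [N bridge]] [PP [P with] [NP [Det some] [N manuscript]]]] [VP [VP [V wrote] [NP [Det this] [AP [Adj nervous]] [N manuscript]]] [PP [P about] [NP [Pron he]]]]]
The difference turns on whether VP → VP PP is used at the relevant span, versus an alternative expansion of VP.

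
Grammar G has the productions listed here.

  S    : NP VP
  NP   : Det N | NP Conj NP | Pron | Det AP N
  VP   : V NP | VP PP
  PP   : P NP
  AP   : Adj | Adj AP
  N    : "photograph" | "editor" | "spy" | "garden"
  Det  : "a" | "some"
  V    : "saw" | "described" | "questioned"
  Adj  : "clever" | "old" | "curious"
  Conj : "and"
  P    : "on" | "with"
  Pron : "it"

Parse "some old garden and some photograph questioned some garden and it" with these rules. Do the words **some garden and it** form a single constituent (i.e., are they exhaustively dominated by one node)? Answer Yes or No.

[S [NP [NP [Det some] [AP [Adj old]] [N garden]] [Conj and] [NP [Det some] [N photograph]]] [VP [V questioned] [NP [NP [Det some] [N garden]] [Conj and] [NP [Pron it]]]]]
The words 'some garden and it' are exhaustively dominated by a single NP node (built by NP → NP Conj NP), so they form a constituent.

Yes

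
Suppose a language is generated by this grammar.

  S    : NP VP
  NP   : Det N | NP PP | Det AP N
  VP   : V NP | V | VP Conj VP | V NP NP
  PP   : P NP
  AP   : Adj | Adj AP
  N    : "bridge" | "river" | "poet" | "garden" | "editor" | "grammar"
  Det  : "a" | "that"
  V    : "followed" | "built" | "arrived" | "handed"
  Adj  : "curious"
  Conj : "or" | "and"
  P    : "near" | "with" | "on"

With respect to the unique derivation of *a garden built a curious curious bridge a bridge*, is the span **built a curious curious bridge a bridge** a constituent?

[S [NP [Det a] [N garden]] [VP [V built] [NP [Det a] [AP [Adj curious] [AP [Adj curious]]] [N bridge]] [NP [Det a] [N bridge]]]]
The words 'built a curious curious bridge a bridge' are exhaustively dominated by a single VP node (built by VP → V NP NP), so they form a constituent.

Yes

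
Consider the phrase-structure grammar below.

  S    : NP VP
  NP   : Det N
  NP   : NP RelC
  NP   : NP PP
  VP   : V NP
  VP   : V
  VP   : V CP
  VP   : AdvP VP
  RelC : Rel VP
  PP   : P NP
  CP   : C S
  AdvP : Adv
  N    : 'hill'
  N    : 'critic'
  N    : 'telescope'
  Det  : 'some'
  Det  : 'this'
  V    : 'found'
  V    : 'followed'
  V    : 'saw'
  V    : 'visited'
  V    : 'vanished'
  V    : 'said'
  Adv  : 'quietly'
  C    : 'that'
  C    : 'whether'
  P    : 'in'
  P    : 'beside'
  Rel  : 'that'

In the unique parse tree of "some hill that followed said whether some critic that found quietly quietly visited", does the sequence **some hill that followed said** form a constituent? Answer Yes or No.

No

[S [NP [NP [Det some] [N hill]] [RelC [Rel that] [VP [V followed]]]] [VP [V said] [CP [C whether] [S [NP [NP [Det some] [N critic]] [RelC [Rel that] [VP [V found]]]] [VP [AdvP [Adv quietly]] [VP [AdvP [Adv quietly]] [VP [V visited]]]]]]]]
The smallest constituent containing 'some hill that followed said' is the S spanning 'some hill that followed said whether some critic that found quietly quietly visited'; no single node in the tree dominates exactly the given words.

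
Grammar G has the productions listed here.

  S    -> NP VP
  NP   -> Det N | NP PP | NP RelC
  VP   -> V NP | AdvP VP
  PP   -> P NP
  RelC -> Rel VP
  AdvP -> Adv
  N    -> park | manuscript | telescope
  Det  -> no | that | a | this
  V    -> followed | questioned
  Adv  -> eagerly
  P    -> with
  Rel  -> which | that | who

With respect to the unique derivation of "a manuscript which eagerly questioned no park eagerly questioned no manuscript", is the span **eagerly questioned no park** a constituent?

Yes

[S [NP [NP [Det a] [N manuscript]] [RelC [Rel which] [VP [AdvP [Adv eagerly]] [VP [V questioned] [NP [Det no] [N park]]]]]] [VP [AdvP [Adv eagerly]] [VP [V questioned] [NP [Det no] [N manuscript]]]]]
The words 'eagerly questioned no park' are exhaustively dominated by a single VP node (built by VP → AdvP VP), so they form a constituent.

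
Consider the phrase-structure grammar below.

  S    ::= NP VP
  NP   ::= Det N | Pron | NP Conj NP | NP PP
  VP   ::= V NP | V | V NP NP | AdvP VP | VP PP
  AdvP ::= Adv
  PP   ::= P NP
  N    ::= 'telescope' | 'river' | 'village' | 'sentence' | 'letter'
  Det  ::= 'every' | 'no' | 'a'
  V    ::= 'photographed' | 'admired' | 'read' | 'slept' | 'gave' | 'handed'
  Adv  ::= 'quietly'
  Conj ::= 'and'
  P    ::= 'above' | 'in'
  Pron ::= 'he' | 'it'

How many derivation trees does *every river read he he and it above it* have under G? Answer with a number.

Two of the 3 distinct bracketings:
[S [NP [Det every] [N river]] [VP [V read] [NP [Pron he]] [NP [NP [Pron he]] [Conj and] [NP [NP [Pron it]] [PP [P above] [NP [Pron it]]]]]]]
[S [NP [Det every] [N river]] [VP [V read] [NP [Pron he]] [NP [NP [NP [Pron he]] [Conj and] [NP [Pron it]]] [PP [P above] [NP [Pron it]]]]]]
The trees differ in how a recursive rule is bracketed over the same span.

3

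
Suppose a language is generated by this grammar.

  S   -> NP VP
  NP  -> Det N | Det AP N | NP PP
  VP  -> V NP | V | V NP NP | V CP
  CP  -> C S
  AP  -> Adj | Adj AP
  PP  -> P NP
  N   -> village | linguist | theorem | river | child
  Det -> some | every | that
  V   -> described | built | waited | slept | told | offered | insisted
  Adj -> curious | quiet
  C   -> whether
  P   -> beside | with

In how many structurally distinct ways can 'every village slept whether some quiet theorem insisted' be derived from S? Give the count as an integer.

1

[S [NP [Det every] [N village]] [VP [V slept] [CP [C whether] [S [NP [Det some] [AP [Adj quiet]] [N theorem]] [VP [V insisted]]]]]]
No rule offers an alternative attachment or grouping for any span, so this is the only derivation.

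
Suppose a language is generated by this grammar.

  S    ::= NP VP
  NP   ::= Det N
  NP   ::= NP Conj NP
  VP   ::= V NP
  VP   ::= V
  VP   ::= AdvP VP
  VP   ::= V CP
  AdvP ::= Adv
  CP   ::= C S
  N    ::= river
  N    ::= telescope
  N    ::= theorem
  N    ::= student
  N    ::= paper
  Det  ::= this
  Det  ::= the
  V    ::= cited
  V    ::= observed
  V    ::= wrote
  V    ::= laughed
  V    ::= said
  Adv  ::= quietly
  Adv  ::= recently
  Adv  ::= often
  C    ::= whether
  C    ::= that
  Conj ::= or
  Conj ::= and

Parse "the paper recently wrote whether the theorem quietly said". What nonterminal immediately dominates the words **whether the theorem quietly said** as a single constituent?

[S [NP [Det the] [N paper]] [VP [AdvP [Adv recently]] [VP [V wrote] [CP [C whether] [S [NP [Det the] [N theorem]] [VP [AdvP [Adv quietly]] [VP [V said]]]]]]]]
The span 'whether the theorem quietly said' is the CP node built by CP → C S.

CP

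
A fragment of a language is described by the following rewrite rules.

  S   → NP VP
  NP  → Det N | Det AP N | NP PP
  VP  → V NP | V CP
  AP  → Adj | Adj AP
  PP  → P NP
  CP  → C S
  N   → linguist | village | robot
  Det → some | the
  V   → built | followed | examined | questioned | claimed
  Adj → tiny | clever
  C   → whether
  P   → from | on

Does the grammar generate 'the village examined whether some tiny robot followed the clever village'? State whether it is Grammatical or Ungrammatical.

S
  NP
    Det: the
    N: village
  VP
    V: examined
    CP
      C: whether
      S
        NP
          Det: some
          AP
            Adj: tiny
          N: robot
        VP
          V: followed
          NP
            Det: the
            AP
              Adj: clever
            N: village
Every word is introduced by a lexical rule and the phrasal rules combine the resulting categories into a single S.

Grammatical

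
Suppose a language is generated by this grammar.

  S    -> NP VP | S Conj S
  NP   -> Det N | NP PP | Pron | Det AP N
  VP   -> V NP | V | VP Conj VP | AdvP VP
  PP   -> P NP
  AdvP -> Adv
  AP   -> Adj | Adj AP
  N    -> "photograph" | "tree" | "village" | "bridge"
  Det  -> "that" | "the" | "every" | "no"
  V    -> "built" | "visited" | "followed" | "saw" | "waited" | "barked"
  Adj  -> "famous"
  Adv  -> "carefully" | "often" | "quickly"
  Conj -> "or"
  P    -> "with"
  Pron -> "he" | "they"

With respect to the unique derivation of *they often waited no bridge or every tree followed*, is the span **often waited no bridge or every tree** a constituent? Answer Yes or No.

No

[S [S [NP [Pron they]] [VP [AdvP [Adv often]] [VP [V waited] [NP [Det no] [N bridge]]]]] [Conj or] [S [NP [Det every] [N tree]] [VP [V followed]]]]
The smallest constituent containing 'often waited no bridge or every tree' is the S spanning 'they often waited no bridge or every tree followed'; no single node in the tree dominates exactly the given words.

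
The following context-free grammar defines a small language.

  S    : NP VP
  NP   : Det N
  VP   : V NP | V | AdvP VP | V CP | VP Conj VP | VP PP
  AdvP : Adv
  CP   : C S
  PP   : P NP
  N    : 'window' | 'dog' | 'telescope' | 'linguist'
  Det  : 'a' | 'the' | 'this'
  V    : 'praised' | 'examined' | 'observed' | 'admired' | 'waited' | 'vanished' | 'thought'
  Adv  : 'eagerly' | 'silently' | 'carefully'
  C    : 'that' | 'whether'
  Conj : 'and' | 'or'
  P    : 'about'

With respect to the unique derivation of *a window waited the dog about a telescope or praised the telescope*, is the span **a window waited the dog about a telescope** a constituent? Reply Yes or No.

[S [NP [Det a] [N window]] [VP [VP [VP [V waited] [NP [Det the] [N dog]]] [PP [P about] [NP [Det a] [N telescope]]]] [Conj or] [VP [V praised] [NP [Det the] [N telescope]]]]]
The smallest constituent containing 'a window waited the dog about a telescope' is the S spanning 'a window waited the dog about a telescope or praised the telescope'; no single node in the tree dominates exactly the given words.

No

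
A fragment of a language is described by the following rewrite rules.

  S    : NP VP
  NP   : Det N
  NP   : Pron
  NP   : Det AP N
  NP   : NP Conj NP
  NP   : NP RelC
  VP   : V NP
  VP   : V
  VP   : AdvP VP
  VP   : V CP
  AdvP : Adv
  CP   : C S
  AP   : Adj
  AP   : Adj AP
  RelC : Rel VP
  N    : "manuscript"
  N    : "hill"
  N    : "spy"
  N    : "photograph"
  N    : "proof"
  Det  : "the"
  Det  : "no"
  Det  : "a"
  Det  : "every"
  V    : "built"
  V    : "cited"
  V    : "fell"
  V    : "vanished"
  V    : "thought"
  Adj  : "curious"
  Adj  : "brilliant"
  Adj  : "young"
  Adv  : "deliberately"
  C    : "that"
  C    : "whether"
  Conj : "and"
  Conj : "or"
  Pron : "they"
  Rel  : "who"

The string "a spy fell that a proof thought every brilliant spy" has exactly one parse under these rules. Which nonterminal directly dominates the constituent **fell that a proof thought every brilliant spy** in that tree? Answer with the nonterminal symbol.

S
  NP
    Det: a
    N: spy
  VP
    V: fell
    CP
      C: that
      S
        NP
          Det: a
          N: proof
        VP
          V: thought
          NP
            Det: every
            AP
              Adj: brilliant
            N: spy
The span 'fell that a proof thought every brilliant spy' is the VP node built by VP → V CP.
Its mother is the S built by S → NP VP.

S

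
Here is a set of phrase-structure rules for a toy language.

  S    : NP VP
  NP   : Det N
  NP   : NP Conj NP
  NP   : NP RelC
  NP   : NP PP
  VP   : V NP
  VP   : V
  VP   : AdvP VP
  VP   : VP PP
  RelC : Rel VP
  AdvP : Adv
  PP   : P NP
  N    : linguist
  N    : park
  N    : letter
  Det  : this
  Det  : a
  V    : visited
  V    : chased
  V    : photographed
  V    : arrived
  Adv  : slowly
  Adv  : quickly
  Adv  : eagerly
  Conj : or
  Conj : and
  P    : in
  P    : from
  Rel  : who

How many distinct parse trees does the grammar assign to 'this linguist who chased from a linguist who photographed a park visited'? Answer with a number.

Two of the 4 distinct bracketings:
[S [NP [NP [Det this] [N linguist]] [RelC [Rel who] [VP [VP [V chased]] [PP [P from] [NP [NP [Det a] [N linguist]] [RelC [Rel who] [VP [V photographed] [NP [Det a] [N park]]]]]]]]] [VP [V visited]]]
[S [NP [NP [NP [Det this] [N linguist]] [RelC [Rel who] [VP [VP [V chased]] [PP [P from] [NP [Det a] [N linguist]]]]]] [RelC [Rel who] [VP [V photographed] [NP [Det a] [N park]]]]] [VP [V visited]]]
The trees differ in how a recursive rule is bracketed over the same span.

4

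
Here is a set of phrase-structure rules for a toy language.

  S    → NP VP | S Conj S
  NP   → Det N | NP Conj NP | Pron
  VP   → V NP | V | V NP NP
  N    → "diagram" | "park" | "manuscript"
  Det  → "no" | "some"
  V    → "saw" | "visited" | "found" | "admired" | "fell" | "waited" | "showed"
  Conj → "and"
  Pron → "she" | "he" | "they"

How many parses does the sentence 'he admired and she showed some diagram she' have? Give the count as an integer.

1

[S [S [NP [Pron he]] [VP [V admired]]] [Conj and] [S [NP [Pron she]] [VP [V showed] [NP [Det some] [N diagram]] [NP [Pron she]]]]]
No rule offers an alternative attachment or grouping for any span, so this is the only derivation.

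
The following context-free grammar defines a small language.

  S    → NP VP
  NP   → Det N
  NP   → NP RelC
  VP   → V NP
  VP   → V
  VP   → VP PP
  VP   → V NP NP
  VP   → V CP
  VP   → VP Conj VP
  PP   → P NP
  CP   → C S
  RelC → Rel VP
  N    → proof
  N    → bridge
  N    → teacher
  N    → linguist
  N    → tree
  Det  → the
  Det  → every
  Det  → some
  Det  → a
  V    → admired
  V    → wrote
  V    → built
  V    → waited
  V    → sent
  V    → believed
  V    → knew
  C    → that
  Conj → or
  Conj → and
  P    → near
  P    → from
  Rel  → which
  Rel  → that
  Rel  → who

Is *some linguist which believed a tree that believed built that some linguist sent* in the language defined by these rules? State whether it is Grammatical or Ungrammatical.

Grammatical

[S [NP [NP [Det some] [N linguist]] [RelC [Rel which] [VP [V believed] [NP [NP [Det a] [N tree]] [RelC [Rel that] [VP [V believed]]]]]]] [VP [V built] [CP [C that] [S [NP [Det some] [N linguist]] [VP [V sent]]]]]]
The bracketing above is licensed at every node by one of the given productions, with S at the root.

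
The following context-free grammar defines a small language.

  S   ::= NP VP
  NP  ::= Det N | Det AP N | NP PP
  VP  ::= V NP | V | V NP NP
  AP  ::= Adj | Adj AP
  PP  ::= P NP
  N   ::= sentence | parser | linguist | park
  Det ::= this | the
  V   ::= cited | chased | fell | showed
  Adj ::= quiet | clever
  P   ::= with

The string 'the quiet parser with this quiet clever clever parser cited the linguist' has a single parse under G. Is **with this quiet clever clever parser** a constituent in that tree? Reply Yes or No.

[S [NP [NP [Det the] [AP [Adj quiet]] [N parser]] [PP [P with] [NP [Det this] [AP [Adj quiet] [AP [Adj clever] [AP [Adj clever]]]] [N parser]]]] [VP [V cited] [NP [Det the] [N linguist]]]]
The words 'with this quiet clever clever parser' are exhaustively dominated by a single PP node (built by PP → P NP), so they form a constituent.

Yes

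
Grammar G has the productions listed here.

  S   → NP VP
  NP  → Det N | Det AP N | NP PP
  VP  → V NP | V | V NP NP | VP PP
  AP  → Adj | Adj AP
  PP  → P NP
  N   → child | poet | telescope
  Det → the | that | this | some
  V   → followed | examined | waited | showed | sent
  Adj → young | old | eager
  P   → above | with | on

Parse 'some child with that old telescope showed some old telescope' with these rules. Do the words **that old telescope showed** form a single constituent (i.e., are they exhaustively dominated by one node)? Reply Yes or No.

No

[S [NP [NP [Det some] [N child]] [PP [P with] [NP [Det that] [AP [Adj old]] [N telescope]]]] [VP [V showed] [NP [Det some] [AP [Adj old]] [N telescope]]]]
The smallest constituent containing 'that old telescope showed' is the S spanning 'some child with that old telescope showed some old telescope'; no single node in the tree dominates exactly the given words.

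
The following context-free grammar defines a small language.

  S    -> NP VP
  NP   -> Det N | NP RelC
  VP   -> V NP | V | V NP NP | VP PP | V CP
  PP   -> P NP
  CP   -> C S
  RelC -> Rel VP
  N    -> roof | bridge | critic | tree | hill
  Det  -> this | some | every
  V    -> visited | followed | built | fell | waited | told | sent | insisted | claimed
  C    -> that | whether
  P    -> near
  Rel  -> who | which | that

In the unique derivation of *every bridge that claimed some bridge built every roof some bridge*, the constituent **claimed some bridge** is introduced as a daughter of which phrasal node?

S
  NP
    NP
      Det: every
      N: bridge
    RelC
      Rel: that
      VP
        V: claimed
        NP
          Det: some
          N: bridge
  VP
    V: built
    NP
      Det: every
      N: roof
    NP
      Det: some
      N: bridge
The span 'claimed some bridge' is the VP node built by VP → V NP.
Its mother is the RelC built by RelC → Rel VP.

RelC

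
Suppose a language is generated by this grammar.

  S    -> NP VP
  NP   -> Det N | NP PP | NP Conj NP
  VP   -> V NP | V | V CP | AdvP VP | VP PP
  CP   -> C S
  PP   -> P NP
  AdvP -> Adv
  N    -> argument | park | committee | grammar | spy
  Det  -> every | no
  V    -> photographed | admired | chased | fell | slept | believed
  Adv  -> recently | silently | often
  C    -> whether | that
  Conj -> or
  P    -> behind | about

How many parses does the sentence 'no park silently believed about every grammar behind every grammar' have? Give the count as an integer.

5

Two of the 5 distinct bracketings:
[S [NP [Det no] [N park]] [VP [AdvP [Adv silently]] [VP [VP [V believed]] [PP [P about] [NP [NP [Det every] [N grammar]] [PP [P behind] [NP [Det every] [N grammar]]]]]]]]
[S [NP [Det no] [N park]] [VP [AdvP [Adv silently]] [VP [VP [VP [V believed]] [PP [P about] [NP [Det every] [N grammar]]]] [PP [P behind] [NP [Det every] [N grammar]]]]]]
The difference turns on whether NP → NP PP is used at the relevant span, versus an alternative expansion of NP.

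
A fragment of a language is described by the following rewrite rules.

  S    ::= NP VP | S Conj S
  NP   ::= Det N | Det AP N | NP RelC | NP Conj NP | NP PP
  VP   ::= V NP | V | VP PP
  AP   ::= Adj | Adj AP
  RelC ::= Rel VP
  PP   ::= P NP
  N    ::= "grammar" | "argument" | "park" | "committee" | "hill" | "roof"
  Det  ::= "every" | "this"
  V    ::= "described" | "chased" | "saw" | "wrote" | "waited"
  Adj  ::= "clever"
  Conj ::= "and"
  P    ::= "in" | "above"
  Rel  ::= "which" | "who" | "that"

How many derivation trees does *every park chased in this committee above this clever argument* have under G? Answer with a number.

The two bracketings:
[S [NP [Det every] [N park]] [VP [VP [V chased]] [PP [P in] [NP [NP [Det this] [N committee]] [PP [P above] [NP [Det this] [AP [Adj clever]] [N argument]]]]]]]
[S [NP [Det every] [N park]] [VP [VP [VP [V chased]] [PP [P in] [NP [Det this] [N committee]]]] [PP [P above] [NP [Det this] [AP [Adj clever]] [N argument]]]]]
The difference turns on whether NP → NP PP is used at the relevant span, versus an alternative expansion of NP.

2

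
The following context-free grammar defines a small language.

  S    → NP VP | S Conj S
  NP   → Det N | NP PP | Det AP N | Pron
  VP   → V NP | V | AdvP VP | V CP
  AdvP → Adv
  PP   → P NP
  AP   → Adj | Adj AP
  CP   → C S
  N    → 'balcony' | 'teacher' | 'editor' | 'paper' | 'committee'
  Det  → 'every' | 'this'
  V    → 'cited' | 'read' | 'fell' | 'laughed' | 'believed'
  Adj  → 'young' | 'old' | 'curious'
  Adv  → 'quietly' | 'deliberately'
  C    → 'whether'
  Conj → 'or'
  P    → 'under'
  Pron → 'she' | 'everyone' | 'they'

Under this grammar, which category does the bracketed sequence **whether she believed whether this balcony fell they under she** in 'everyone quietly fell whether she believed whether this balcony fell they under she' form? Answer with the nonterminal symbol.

CP

S
  NP
    Pron: everyone
  VP
    AdvP
      Adv: quietly
    VP
      V: fell
      CP
        C: whether
        S
          NP
            Pron: she
          VP
            V: believed
            CP
              C: whether
              S
                NP
                  Det: this
                  N: balcony
                VP
                  V: fell
                  NP
                    NP
                      Pron: they
                    PP
                      P: under
                      NP
                        Pron: she
The span 'whether she believed whether this balcony fell they under she' is the CP node built by CP → C S.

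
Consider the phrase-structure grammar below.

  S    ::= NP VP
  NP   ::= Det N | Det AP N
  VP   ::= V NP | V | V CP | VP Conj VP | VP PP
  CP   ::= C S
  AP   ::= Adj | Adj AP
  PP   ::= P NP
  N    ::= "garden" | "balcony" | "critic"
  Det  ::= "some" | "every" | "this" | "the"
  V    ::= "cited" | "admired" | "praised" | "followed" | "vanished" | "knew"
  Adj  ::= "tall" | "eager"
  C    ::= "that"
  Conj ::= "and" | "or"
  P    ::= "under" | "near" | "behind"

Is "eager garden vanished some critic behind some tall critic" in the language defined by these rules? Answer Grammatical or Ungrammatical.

Ungrammatical

For S → NP VP, no prefix of the string parses as an NP.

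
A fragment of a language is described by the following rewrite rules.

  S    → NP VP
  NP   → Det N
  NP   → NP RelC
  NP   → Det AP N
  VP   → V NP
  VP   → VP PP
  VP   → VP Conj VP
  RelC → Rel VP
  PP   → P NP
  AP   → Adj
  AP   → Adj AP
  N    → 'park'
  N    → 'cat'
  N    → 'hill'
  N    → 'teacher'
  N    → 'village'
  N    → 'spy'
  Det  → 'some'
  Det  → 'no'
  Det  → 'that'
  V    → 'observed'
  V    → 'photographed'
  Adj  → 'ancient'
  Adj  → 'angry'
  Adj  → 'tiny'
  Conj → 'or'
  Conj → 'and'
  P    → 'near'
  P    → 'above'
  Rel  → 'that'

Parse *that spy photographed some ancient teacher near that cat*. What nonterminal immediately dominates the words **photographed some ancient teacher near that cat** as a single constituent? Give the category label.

VP

S
  NP
    Det: that
    N: spy
  VP
    VP
      V: photographed
      NP
        Det: some
        AP
          Adj: ancient
        N: teacher
    PP
      P: near
      NP
        Det: that
        N: cat
The span 'photographed some ancient teacher near that cat' is the VP node built by VP → VP PP.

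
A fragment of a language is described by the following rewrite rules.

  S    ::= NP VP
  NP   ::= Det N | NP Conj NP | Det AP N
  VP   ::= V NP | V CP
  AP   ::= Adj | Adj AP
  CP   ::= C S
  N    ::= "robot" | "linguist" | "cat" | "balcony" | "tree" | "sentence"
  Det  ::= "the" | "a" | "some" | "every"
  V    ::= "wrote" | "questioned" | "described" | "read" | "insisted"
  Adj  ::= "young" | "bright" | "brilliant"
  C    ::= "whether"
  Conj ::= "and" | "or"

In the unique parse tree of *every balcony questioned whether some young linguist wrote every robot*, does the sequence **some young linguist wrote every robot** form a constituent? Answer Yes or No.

[S [NP [Det every] [N balcony]] [VP [V questioned] [CP [C whether] [S [NP [Det some] [AP [Adj young]] [N linguist]] [VP [V wrote] [NP [Det every] [N robot]]]]]]]
The words 'some young linguist wrote every robot' are exhaustively dominated by a single S node (built by S → NP VP), so they form a constituent.

Yes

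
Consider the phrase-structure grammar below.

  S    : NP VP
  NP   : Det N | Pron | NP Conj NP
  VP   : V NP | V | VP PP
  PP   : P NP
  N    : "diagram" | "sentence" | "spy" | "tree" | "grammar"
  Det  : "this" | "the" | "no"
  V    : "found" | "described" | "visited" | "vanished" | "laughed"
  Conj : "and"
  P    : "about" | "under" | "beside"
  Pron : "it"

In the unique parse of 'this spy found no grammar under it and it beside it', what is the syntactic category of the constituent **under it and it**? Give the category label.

S
  NP
    Det: this
    N: spy
  VP
    VP
      VP
        V: found
        NP
          Det: no
          N: grammar
      PP
        P: under
        NP
          NP
            Pron: it
          Conj: and
          NP
            Pron: it
    PP
      P: beside
      NP
        Pron: it
The span 'under it and it' is the PP node built by PP → P NP.

PP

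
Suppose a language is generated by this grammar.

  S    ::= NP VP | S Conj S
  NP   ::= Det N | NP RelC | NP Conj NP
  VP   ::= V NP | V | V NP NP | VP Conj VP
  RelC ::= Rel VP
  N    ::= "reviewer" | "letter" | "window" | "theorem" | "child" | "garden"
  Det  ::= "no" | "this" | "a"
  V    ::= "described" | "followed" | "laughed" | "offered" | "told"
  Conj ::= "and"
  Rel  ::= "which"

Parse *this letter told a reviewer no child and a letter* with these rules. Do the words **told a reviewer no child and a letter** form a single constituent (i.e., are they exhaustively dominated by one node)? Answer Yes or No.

[S [NP [Det this] [N letter]] [VP [V told] [NP [Det a] [N reviewer]] [NP [NP [Det no] [N child]] [Conj and] [NP [Det a] [N letter]]]]]
The words 'told a reviewer no child and a letter' are exhaustively dominated by a single VP node (built by VP → V NP NP), so they form a constituent.

Yes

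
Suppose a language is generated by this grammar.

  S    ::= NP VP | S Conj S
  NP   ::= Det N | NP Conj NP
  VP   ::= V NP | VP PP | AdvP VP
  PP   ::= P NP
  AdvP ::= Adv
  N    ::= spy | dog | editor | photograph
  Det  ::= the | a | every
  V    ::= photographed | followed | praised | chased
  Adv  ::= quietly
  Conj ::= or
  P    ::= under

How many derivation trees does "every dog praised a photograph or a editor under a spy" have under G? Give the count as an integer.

1

[S [NP [Det every] [N dog]] [VP [VP [V praised] [NP [NP [Det a] [N photograph]] [Conj or] [NP [Det a] [N editor]]]] [PP [P under] [NP [Det a] [N spy]]]]]
No rule offers an alternative attachment or grouping for any span, so this is the only derivation.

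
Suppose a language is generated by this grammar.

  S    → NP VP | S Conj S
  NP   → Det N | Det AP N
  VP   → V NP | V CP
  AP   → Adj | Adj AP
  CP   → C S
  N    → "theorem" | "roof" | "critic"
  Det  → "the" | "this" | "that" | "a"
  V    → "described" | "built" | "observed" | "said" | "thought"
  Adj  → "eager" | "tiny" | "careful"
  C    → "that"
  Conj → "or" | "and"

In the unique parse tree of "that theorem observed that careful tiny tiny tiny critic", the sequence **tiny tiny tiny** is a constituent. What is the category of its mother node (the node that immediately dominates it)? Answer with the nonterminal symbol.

S
  NP
    Det: that
    N: theorem
  VP
    V: observed
    NP
      Det: that
      AP
        Adj: careful
        AP
          Adj: tiny
          AP
            Adj: tiny
            AP
              Adj: tiny
      N: critic
The span 'tiny tiny tiny' is the AP node built by AP → Adj AP.
Its mother is the AP built by AP → Adj AP.

AP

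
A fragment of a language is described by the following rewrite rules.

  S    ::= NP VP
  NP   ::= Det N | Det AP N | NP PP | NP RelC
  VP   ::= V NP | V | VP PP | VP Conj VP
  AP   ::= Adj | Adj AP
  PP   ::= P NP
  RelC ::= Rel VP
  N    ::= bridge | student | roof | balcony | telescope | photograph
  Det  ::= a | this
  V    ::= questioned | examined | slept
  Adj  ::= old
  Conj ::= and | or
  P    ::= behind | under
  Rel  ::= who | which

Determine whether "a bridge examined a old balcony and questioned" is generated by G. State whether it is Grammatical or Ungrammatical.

S
  NP
    Det: a
    N: bridge
  VP
    VP
      V: examined
      NP
        Det: a
        AP
          Adj: old
        N: balcony
    Conj: and
    VP
      V: questioned
Each bracket corresponds to one application of a listed rule, so the string is derivable from S.

Grammatical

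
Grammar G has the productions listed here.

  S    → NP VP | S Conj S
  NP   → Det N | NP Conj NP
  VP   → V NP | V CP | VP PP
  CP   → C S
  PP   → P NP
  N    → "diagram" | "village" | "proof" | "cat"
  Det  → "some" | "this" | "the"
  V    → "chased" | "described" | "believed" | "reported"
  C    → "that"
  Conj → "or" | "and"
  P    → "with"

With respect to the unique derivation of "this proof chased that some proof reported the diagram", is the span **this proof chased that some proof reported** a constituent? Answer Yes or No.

[S [NP [Det this] [N proof]] [VP [V chased] [CP [C that] [S [NP [Det some] [N proof]] [VP [V reported] [NP [Det the] [N diagram]]]]]]]
The smallest constituent containing 'this proof chased that some proof reported' is the S spanning 'this proof chased that some proof reported the diagram'; no single node in the tree dominates exactly the given words.

No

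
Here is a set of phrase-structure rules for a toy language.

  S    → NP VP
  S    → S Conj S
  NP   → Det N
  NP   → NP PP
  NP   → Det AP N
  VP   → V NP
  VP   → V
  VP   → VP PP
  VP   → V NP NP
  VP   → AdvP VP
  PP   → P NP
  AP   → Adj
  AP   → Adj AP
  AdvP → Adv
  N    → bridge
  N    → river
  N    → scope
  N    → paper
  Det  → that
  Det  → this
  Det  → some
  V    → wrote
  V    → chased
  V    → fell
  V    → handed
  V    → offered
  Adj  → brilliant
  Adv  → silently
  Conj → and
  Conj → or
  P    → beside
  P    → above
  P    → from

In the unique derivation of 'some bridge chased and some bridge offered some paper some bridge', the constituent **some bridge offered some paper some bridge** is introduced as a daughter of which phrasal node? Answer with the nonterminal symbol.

[S [S [NP [Det some] [N bridge]] [VP [V chased]]] [Conj and] [S [NP [Det some] [N bridge]] [VP [V offered] [NP [Det some] [N paper]] [NP [Det some] [N bridge]]]]]
The span 'some bridge offered some paper some bridge' is the S node built by S → NP VP.
Its mother is the S built by S → S Conj S.

S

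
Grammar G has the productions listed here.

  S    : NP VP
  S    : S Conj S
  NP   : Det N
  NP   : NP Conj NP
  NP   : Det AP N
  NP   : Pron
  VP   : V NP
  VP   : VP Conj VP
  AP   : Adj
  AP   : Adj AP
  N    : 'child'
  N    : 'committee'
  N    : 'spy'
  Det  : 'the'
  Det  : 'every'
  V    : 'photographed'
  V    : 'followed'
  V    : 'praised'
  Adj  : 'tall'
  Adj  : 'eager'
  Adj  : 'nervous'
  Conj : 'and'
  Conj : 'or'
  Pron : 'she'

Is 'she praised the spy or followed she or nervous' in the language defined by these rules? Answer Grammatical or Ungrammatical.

A Conj word can never sit immediately before an Adj word in any string this grammar generates, so the substring 'or nervous' rules out a derivation.

Ungrammatical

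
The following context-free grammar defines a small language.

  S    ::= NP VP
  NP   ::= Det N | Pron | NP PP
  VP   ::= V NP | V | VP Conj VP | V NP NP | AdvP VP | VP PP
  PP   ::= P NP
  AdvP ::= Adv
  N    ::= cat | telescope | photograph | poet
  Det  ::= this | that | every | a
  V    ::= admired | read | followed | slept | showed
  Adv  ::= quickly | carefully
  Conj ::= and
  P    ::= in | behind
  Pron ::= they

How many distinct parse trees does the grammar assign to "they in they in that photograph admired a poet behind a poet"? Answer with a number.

4

Two of the 4 distinct bracketings:
[S [NP [NP [Pron they]] [PP [P in] [NP [NP [Pron they]] [PP [P in] [NP [Det that] [N photograph]]]]]] [VP [V admired] [NP [NP [Det a] [N poet]] [PP [P behind] [NP [Det a] [N poet]]]]]]
[S [NP [NP [Pron they]] [PP [P in] [NP [NP [Pron they]] [PP [P in] [NP [Det that] [N photograph]]]]]] [VP [VP [V admired] [NP [Det a] [N poet]]] [PP [P behind] [NP [Det a] [N poet]]]]]
The difference turns on whether VP → VP PP is used at the relevant span, versus an alternative expansion of VP.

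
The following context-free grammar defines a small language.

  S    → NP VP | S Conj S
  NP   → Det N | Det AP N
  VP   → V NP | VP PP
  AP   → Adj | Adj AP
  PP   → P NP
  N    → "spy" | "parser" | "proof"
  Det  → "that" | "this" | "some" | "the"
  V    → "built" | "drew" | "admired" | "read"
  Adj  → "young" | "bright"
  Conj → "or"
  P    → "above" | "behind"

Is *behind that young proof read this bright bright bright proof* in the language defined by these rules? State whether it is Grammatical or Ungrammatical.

Ungrammatical

For S → NP VP, no prefix of the string parses as an NP. The alternative S rule S → S Conj S likewise has no satisfying split.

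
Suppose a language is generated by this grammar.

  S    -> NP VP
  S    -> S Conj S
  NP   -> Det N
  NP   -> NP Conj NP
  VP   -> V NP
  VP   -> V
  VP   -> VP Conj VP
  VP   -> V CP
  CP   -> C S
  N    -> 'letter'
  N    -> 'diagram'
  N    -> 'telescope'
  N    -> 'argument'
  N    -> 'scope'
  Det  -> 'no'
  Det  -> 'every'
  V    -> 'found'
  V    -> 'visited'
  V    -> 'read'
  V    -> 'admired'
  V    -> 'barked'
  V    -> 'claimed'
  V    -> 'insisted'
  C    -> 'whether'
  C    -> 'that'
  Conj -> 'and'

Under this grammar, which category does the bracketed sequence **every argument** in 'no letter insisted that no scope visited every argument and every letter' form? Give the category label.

NP

S
  NP
    Det: no
    N: letter
  VP
    V: insisted
    CP
      C: that
      S
        NP
          Det: no
          N: scope
        VP
          V: visited
          NP
            NP
              Det: every
              N: argument
            Conj: and
            NP
              Det: every
              N: letter
The span 'every argument' is the NP node built by NP → Det N.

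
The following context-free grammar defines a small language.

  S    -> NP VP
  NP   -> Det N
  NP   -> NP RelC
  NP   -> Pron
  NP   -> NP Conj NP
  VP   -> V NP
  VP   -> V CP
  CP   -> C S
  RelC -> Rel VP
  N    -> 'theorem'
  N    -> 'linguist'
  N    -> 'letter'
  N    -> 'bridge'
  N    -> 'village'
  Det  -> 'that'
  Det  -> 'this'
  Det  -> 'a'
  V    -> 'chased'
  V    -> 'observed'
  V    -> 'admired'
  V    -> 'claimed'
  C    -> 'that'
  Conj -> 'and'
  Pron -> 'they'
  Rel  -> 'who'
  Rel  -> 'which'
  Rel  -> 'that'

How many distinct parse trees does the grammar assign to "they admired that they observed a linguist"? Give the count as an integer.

1

[S [NP [Pron they]] [VP [V admired] [CP [C that] [S [NP [Pron they]] [VP [V observed] [NP [Det a] [N linguist]]]]]]]
No rule offers an alternative attachment or grouping for any span, so this is the only derivation.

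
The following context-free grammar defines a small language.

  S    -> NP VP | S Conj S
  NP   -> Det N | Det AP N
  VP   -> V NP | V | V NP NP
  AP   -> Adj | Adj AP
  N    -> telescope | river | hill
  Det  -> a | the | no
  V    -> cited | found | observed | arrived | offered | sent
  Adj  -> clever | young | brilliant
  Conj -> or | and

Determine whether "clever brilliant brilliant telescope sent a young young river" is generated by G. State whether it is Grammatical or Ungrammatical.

For S → NP VP, no prefix of the string parses as an NP. The alternative S rule S → S Conj S likewise has no satisfying split.

Ungrammatical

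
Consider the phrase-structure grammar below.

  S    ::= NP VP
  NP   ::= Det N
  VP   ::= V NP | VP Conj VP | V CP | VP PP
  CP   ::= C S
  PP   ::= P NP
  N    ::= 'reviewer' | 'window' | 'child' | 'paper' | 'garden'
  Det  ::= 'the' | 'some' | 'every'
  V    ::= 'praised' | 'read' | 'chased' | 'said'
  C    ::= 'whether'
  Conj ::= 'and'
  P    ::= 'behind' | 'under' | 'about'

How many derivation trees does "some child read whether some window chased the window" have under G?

1

[S [NP [Det some] [N child]] [VP [V read] [CP [C whether] [S [NP [Det some] [N window]] [VP [V chased] [NP [Det the] [N window]]]]]]]
No rule offers an alternative attachment or grouping for any span, so this is the only derivation.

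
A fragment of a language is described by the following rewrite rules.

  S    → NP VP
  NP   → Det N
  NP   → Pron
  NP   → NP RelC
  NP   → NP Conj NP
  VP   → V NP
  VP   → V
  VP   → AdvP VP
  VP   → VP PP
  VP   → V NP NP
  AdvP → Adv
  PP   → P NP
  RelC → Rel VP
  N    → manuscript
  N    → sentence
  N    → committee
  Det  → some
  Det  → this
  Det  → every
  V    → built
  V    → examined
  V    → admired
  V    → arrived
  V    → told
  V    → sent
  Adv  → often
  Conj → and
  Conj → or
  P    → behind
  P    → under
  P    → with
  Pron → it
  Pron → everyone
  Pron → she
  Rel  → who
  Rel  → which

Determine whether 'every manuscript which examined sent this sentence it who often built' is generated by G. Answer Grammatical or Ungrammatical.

Grammatical

S
  NP
    NP
      Det: every
      N: manuscript
    RelC
      Rel: which
      VP
        V: examined
  VP
    V: sent
    NP
      Det: this
      N: sentence
    NP
      NP
        Pron: it
      RelC
        Rel: who
        VP
          AdvP
            Adv: often
          VP
            V: built
Each bracket corresponds to one application of a listed rule, so the string is derivable from S.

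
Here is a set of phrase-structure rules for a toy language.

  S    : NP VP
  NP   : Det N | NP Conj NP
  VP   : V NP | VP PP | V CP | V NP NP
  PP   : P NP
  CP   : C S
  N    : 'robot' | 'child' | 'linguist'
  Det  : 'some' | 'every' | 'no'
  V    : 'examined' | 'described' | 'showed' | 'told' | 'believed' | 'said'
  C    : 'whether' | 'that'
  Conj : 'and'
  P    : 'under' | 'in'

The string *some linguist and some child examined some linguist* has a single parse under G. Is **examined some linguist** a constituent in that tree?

[S [NP [NP [Det some] [N linguist]] [Conj and] [NP [Det some] [N child]]] [VP [V examined] [NP [Det some] [N linguist]]]]
The words 'examined some linguist' are exhaustively dominated by a single VP node (built by VP → V NP), so they form a constituent.

Yes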